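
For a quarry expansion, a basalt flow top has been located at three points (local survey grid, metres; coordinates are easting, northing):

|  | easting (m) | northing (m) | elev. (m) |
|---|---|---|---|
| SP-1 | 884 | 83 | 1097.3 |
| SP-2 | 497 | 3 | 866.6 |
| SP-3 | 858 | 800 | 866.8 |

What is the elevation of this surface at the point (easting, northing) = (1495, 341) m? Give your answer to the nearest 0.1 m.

1422.3 m

Let the plane be z = a·easting + b·northing + c.
SP-2−SP-1: −387a − 80b = −230.7;  SP-3−SP-1: −26a + 717b = −230.5.
Solving gives a = 0.657650, b = −0.297631.
Then c = 1097.3 − a·884 − b·83 = 540.64.
At (1495, 341): z = 983.2 − 101.5 + 540.64 = 1422.3 m.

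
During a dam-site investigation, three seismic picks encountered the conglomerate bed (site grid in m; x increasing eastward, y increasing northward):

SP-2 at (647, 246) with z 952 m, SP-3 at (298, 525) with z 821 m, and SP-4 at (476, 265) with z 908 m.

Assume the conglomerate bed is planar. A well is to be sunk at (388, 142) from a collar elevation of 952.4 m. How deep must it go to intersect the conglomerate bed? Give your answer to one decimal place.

44.3 m

Let the plane be z = a·x + b·y + c.
SP-3−SP-2: −349a + 279b = −131;  SP-4−SP-2: −171a + 19b = −44.
Solving gives a = 0.23825, b = −0.17150.
Then c = 952 − a·647 − b·246 = 840.04.
At (388, 142): z_contact = 92.44 − 24.35 + 840.04 = 908.13 m.
Depth below ground = 952.4 − 908.13 = 44.3 m.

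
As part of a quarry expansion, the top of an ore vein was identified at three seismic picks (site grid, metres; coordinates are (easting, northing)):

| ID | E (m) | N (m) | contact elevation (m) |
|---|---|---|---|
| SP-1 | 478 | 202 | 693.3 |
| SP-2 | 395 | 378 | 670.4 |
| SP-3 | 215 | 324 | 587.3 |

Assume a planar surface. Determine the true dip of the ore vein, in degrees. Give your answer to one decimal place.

Two edge vectors: SP-1→SP-2 = (-83, 176, -22.9), SP-1→SP-3 = (-263, 122, -106).
Normal n = (SP-1→SP-2) × (SP-1→SP-3) = (-15862.2, -2775.3, 36162).
So ∂z/∂E = −n_x/n_z = 0.43864 and ∂z/∂N = −n_y/n_z = 0.07675.
Gradient magnitude |∇z| = √(a² + b²) = √(0.19241 + 0.00589) = 0.44531.
True dip = arctan(0.44531) = 24.0°, dipping toward W (azimuth ≈ 260°).

24.0°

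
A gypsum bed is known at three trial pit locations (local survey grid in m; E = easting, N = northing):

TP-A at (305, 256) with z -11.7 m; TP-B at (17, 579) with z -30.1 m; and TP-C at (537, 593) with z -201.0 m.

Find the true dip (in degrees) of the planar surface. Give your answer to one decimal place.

25.1°

Let the plane be z = a·E + b·N + c.
TP-B−TP-A: −288a + 323b = −18.4;  TP-C−TP-A: 232a + 337b = −189.3.
Solving gives a = −0.31945, b = −0.34180.
Gradient magnitude |∇z| = √(a² + b²) = √(0.10205 + 0.11683) = 0.46784.
True dip = arctan(0.46784) = 25.1°, dipping toward NE (azimuth ≈ 043°).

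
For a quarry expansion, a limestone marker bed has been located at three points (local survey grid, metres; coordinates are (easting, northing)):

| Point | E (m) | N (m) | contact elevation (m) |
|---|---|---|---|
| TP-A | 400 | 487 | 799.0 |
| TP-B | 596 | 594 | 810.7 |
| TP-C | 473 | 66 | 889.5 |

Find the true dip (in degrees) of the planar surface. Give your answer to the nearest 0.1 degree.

13.9°

Let the plane be z = a·E + b·N + c.
TP-B−TP-A: 196a + 107b = 11.7;  TP-C−TP-A: 73a − 421b = 90.5.
Solving gives a = 0.16174, b = −0.18692.
Gradient magnitude |∇z| = √(a² + b²) = √(0.02616 + 0.03494) = 0.24718.
True dip = arctan(0.24718) = 13.9°, dipping toward NW (azimuth ≈ 319°).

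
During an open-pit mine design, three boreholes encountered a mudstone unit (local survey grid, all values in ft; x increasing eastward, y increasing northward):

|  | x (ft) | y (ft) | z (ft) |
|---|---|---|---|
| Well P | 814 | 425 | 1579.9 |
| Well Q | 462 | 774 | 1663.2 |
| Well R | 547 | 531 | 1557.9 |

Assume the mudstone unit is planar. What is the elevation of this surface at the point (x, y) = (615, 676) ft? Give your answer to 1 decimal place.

Two edge vectors: Well P→Well Q = (-352, 349, 83.3), Well P→Well R = (-267, 106, -22).
Normal n = (Well P→Well Q) × (Well P→Well R) = (-16507.8, -29985.1, 55871).
So ∂z/∂x = −n_x/n_z = 0.29546 and ∂z/∂y = −n_y/n_z = 0.53668.
Intercept c from Well P: 1579.9 − 240.51 − 228.09 = 1111.30.
At (615, 676): z = 181.7 + 362.8 + 1111.30 = 1655.8 ft.

1655.8 ft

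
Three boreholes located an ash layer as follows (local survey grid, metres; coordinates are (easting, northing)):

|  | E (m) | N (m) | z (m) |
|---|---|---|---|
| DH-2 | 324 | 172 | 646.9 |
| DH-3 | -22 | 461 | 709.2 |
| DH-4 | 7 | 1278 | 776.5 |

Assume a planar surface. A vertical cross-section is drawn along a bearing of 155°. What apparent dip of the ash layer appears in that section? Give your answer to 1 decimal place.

7.1°

Two edge vectors: DH-2→DH-3 = (-346, 289, 62.3), DH-2→DH-4 = (-317, 1106, 129.6).
Normal n = (DH-2→DH-3) × (DH-2→DH-4) = (-31449.4, 25092.5, -291063).
So ∂z/∂E = −n_x/n_z = −0.10805 and ∂z/∂N = −n_y/n_z = 0.08621.
Unit vector along 155° is (sin 155°, cos 155°) = (0.4226, -0.9063).
Slope in that direction = a·(0.4226) + b·(-0.9063) = −0.12380.
Apparent dip = arctan|0.12380| = 7.1° (true dip is 7.9°, so apparent ≤ true as expected).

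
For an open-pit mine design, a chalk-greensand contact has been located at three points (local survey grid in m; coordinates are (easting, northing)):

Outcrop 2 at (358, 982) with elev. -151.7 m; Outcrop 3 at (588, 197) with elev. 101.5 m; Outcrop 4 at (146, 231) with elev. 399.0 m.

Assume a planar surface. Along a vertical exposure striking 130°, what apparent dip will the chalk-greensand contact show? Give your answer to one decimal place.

11.6°

Let the plane be z = a·E + b·N + c.
Outcrop 3−Outcrop 2: 230a − 785b = 253.2;  Outcrop 4−Outcrop 2: −212a − 751b = 550.7.
Solving gives a = −0.71398, b = −0.53174.
Unit vector along 130° is (sin 130°, cos 130°) = (0.7660, -0.6428).
Slope in that direction = a·(0.7660) + b·(-0.6428) = −0.20514.
Apparent dip = arctan|0.20514| = 11.6° (true dip is 41.7°, so apparent ≤ true as expected).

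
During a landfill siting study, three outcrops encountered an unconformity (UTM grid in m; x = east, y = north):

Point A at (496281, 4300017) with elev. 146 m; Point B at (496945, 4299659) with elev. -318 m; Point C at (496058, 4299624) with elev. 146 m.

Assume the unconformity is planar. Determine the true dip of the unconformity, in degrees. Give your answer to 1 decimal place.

31.6°

Let the plane be z = a·x + b·y + c.
Point B−Point A: 664a − 358b = −464;  Point C−Point A: −223a − 393b = 0.
Solving gives a = −0.53509, b = 0.30363.
Gradient magnitude |∇z| = √(a² + b²) = √(0.28632 + 0.09219) = 0.61523.
True dip = arctan(0.61523) = 31.6°, dipping toward ESE (azimuth ≈ 120°).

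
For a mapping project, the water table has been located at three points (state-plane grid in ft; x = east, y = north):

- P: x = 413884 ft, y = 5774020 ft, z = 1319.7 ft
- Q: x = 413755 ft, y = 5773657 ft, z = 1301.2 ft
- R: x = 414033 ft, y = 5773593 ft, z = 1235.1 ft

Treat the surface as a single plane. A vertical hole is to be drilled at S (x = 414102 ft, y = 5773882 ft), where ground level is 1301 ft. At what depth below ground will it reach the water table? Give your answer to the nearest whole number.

Two edge vectors: P→Q = (-129, -363, -18.5), P→R = (149, -427, -84.6).
Normal n = (P→Q) × (P→R) = (22810.3, -13669.9, 109170).
So ∂z/∂x = −n_x/n_z = −0.20894293 and ∂z/∂y = −n_y/n_z = 0.12521663.
Intercept c from P: 1319.7 + 86478.14 − 723003.35 = −635205.52.
At (414102, 5773882): z_contact = −86523.7 + 722986.1 − 635205.52 = 1256.9 ft.
Depth below ground = 1301 − 1256.9 = 44 ft.

44 ft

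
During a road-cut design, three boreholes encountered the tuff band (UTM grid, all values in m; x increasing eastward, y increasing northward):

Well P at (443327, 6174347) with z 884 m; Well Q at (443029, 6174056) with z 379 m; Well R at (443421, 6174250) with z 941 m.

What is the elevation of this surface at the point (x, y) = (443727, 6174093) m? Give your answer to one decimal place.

1212.6 m

Two edge vectors: Well P→Well Q = (-298, -291, -505), Well P→Well R = (94, -97, 57).
Normal n = (Well P→Well Q) × (Well P→Well R) = (-65572, -30484, 56260).
So ∂z/∂x = −n_x/n_z = 1.165517241 and ∂z/∂y = −n_y/n_z = 0.541841450.
Intercept c from Well P: 884 − 516705.26 − 3345517.13 = −3861338.40.
At (443727, 6174093): z = 517171.5 + 3345379.5 − 3861338.40 = 1212.6 m.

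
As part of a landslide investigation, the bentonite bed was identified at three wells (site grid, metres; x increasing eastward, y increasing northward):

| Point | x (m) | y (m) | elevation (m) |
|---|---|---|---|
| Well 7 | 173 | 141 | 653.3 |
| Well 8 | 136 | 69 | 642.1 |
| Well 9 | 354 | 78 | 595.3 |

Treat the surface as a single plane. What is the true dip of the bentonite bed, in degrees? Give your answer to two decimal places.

19.46°

Two edge vectors: Well 7→Well 8 = (-37, -72, -11.2), Well 7→Well 9 = (181, -63, -58).
Normal n = (Well 7→Well 8) × (Well 7→Well 9) = (3470.4, -4173.2, 15363).
So ∂z/∂x = −n_x/n_z = −0.22589 and ∂z/∂y = −n_y/n_z = 0.27164.
Gradient magnitude |∇z| = √(a² + b²) = √(0.05103 + 0.07379) = 0.35329.
True dip = arctan(0.35329) = 19.46°, dipping toward SE (azimuth ≈ 140°).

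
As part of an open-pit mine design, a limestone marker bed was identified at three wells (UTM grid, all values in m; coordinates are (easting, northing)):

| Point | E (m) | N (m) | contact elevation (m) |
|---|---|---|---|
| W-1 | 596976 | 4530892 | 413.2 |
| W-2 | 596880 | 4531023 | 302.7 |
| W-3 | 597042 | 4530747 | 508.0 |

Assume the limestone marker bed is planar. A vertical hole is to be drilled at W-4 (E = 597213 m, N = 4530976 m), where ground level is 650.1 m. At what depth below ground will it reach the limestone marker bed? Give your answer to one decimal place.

103.8 m

Let the plane be z = a·E + b·N + c.
W-2−W-1: −96a + 131b = −110.5;  W-3−W-1: 66a − 145b = 94.8.
Solving gives a = 0.683295411, b = −0.342775882.
Then c = 413.2 − a·596976 − b·4530892 = 1145582.74.
At (597213, 4530976): z_contact = 408072.90 − 1553109.29 + 1145582.74 = 546.35 m.
Depth below ground = 650.1 − 546.35 = 103.8 m.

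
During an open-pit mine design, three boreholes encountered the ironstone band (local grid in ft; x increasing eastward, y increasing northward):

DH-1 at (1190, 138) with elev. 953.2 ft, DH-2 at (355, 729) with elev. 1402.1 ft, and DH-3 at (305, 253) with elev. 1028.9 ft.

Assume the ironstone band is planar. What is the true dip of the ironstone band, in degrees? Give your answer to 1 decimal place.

Two edge vectors: DH-1→DH-2 = (-835, 591, 448.9), DH-1→DH-3 = (-885, 115, 75.7).
Normal n = (DH-1→DH-2) × (DH-1→DH-3) = (-6884.8, -334067, 427010).
So ∂z/∂x = −n_x/n_z = 0.01612 and ∂z/∂y = −n_y/n_z = 0.78234.
Gradient magnitude |∇z| = √(a² + b²) = √(0.00026 + 0.61206) = 0.78251.
True dip = arctan(0.78251) = 38.0°, dipping toward S (azimuth ≈ 181°).

38.0°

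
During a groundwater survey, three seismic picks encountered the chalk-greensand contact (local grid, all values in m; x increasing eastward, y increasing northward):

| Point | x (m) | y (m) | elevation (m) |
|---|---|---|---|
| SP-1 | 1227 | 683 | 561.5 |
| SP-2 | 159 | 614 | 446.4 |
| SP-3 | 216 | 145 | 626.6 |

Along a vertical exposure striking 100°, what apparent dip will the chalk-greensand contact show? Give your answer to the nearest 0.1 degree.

11.0°

Two edge vectors: SP-1→SP-2 = (-1068, -69, -115.1), SP-1→SP-3 = (-1011, -538, 65.1).
Normal n = (SP-1→SP-2) × (SP-1→SP-3) = (-66415.7, 185892.9, 504825).
So ∂z/∂x = −n_x/n_z = 0.13156 and ∂z/∂y = −n_y/n_z = −0.36823.
Unit vector along 100° is (sin 100°, cos 100°) = (0.9848, -0.1736).
Slope in that direction = a·(0.9848) + b·(-0.1736) = 0.19351.
Apparent dip = arctan|0.19351| = 11.0° (true dip is 21.4°, so apparent ≤ true as expected).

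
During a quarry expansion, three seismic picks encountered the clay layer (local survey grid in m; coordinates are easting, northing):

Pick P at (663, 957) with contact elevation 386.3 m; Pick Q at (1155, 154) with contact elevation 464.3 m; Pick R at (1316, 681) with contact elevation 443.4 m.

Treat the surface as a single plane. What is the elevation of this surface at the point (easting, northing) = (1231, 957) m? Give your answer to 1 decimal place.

Let the plane be z = a·easting + b·northing + c.
Pick Q−Pick P: 492a − 803b = 78;  Pick R−Pick P: 653a − 276b = 57.1.
Solving gives a = 0.062597, b = −0.058782.
Then c = 386.3 − a·663 − b·957 = 401.05.
At (1231, 957): z = 77.1 − 56.3 + 401.05 = 421.9 m.

421.9 m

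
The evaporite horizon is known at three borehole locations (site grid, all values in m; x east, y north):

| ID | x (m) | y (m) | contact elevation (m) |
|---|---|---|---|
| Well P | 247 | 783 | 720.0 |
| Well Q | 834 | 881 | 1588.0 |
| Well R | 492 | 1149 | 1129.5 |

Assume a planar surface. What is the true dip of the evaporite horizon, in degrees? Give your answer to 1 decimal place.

55.6°

Two edge vectors: Well P→Well Q = (587, 98, 868), Well P→Well R = (245, 366, 409.5).
Normal n = (Well P→Well Q) × (Well P→Well R) = (-277557, -27716.5, 190832).
So ∂z/∂x = −n_x/n_z = 1.45446 and ∂z/∂y = −n_y/n_z = 0.14524.
Gradient magnitude |∇z| = √(a² + b²) = √(2.11545 + 0.02109) = 1.46169.
True dip = arctan(1.46169) = 55.6°, dipping toward W (azimuth ≈ 264°).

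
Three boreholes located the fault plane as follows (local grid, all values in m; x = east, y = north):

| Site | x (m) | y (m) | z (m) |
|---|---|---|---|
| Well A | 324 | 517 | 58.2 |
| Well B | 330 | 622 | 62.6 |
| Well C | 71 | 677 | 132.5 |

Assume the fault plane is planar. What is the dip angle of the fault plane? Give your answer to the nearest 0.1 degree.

14.8°

Two edge vectors: Well A→Well B = (6, 105, 4.4), Well A→Well C = (-253, 160, 74.3).
Normal n = (Well A→Well B) × (Well A→Well C) = (7097.5, -1559, 27525).
So ∂z/∂x = −n_x/n_z = −0.25786 and ∂z/∂y = −n_y/n_z = 0.05664.
Gradient magnitude |∇z| = √(a² + b²) = √(0.06649 + 0.00321) = 0.26400.
True dip = arctan(0.26400) = 14.8°, dipping toward ESE (azimuth ≈ 102°).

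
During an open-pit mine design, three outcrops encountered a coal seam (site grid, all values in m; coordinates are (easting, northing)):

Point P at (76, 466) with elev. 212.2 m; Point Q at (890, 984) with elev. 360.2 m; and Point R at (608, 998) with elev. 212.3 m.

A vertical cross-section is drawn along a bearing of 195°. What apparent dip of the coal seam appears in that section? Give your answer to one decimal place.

19.5°

Let the plane be z = a·E + b·N + c.
Point Q−Point P: 814a + 518b = 148;  Point R−Point P: 532a + 532b = 0.1.
Solving gives a = 0.49967, b = −0.49948.
Unit vector along 195° is (sin 195°, cos 195°) = (-0.2588, -0.9659).
Slope in that direction = a·(-0.2588) + b·(-0.9659) = 0.35314.
Apparent dip = arctan|0.35314| = 19.5° (true dip is 35.2°, so apparent ≤ true as expected).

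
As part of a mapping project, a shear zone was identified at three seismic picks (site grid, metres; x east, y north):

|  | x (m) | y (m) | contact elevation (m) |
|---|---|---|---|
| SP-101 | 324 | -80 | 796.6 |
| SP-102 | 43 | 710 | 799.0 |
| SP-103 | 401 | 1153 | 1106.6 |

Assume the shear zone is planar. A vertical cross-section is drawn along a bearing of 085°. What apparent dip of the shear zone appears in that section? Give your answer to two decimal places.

Two edge vectors: SP-101→SP-102 = (-281, 790, 2.4), SP-101→SP-103 = (77, 1233, 310).
Normal n = (SP-101→SP-102) × (SP-101→SP-103) = (241940.8, 87294.8, -407303).
So ∂z/∂x = −n_x/n_z = 0.59401 and ∂z/∂y = −n_y/n_z = 0.21432.
Unit vector along 085° is (sin 85°, cos 85°) = (0.9962, 0.0872).
Slope in that direction = a·(0.9962) + b·(0.0872) = 0.61043.
Apparent dip = arctan|0.61043| = 31.40° (true dip is 32.3°, so apparent ≤ true as expected).

31.40°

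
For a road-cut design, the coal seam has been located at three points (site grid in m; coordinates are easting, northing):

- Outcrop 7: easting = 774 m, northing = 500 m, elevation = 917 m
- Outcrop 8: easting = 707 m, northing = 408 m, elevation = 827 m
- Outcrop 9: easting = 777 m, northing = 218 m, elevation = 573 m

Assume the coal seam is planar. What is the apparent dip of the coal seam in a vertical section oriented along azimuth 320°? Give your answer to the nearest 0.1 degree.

48.8°

Let the plane be z = a·easting + b·northing + c.
Outcrop 8−Outcrop 7: −67a − 92b = −90;  Outcrop 9−Outcrop 7: 3a − 282b = −344.
Solving gives a = −0.32697, b = 1.21638.
Unit vector along 320° is (sin 320°, cos 320°) = (-0.6428, 0.7660).
Slope in that direction = a·(-0.6428) + b·(0.7660) = 1.14197.
Apparent dip = arctan|1.14197| = 48.8° (true dip is 51.6°, so apparent ≤ true as expected).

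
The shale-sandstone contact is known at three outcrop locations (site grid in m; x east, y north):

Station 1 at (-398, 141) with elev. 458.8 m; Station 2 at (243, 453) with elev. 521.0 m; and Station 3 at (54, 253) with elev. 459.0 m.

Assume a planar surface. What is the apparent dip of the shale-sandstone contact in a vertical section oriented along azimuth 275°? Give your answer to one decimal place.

Let the plane be z = a·x + b·y + c.
Station 2−Station 1: 641a + 312b = 62.2;  Station 3−Station 1: 452a + 112b = 0.2.
Solving gives a = −0.09972, b = 0.40424.
Unit vector along 275° is (sin 275°, cos 275°) = (-0.9962, 0.0872).
Slope in that direction = a·(-0.9962) + b·(0.0872) = 0.13457.
Apparent dip = arctan|0.13457| = 7.7° (true dip is 22.6°, so apparent ≤ true as expected).

7.7°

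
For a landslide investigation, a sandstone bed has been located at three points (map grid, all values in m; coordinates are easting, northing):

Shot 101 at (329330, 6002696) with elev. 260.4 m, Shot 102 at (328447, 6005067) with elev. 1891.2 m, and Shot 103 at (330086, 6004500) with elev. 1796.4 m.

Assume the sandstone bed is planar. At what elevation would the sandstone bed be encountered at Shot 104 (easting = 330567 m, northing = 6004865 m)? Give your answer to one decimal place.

Two edge vectors: Shot 101→Shot 102 = (-883, 2371, 1630.8), Shot 101→Shot 103 = (756, 1804, 1536).
Normal n = (Shot 101→Shot 102) × (Shot 101→Shot 103) = (699892.8, 2589172.8, -3385408).
So ∂z/∂easting = −n_x/n_z = 0.206738095 and ∂z/∂northing = −n_y/n_z = 0.764803770.
Intercept c from Shot 101: 260.4 − 68085.06 − 4590884.53 = −4658709.19.
At (330567, 6004865): z = 68340.8 + 4592543.4 − 4658709.19 = 2175.0 m.

2175.0 m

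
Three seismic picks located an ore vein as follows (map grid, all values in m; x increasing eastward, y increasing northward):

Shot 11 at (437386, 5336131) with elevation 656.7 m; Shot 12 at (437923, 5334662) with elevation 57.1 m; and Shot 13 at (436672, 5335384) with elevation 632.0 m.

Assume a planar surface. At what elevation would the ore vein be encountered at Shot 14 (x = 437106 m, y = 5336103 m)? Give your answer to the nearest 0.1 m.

Two edge vectors: Shot 11→Shot 12 = (537, -1469, -599.6), Shot 11→Shot 13 = (-714, -747, -24.7).
Normal n = (Shot 11→Shot 12) × (Shot 11→Shot 13) = (-411616.9, 441378.3, -1450005).
So ∂z/∂x = −n_x/n_z = −0.283872745 and ∂z/∂y = −n_y/n_z = 0.304397778.
Intercept c from Shot 11: 656.7 + 124161.96 − 1624306.42 = −1499487.75.
At (437106, 5336103): z = −124082.5 + 1624297.9 − 1499487.75 = 727.7 m.

727.7 m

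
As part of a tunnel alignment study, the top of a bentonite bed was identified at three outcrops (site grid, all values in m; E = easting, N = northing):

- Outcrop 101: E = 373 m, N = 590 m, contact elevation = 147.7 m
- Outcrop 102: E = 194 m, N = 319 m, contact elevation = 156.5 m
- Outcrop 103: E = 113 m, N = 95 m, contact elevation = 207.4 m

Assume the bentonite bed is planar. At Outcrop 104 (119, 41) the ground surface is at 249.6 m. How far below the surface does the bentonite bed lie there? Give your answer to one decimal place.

Let the plane be z = a·E + b·N + c.
Outcrop 102−Outcrop 101: −179a − 271b = 8.8;  Outcrop 103−Outcrop 101: −260a − 495b = 59.7.
Solving gives a = 0.65157, b = −0.46284.
Then c = 147.7 − a·373 − b·590 = 177.74.
At (119, 41): z_contact = 77.54 − 18.98 + 177.74 = 236.30 m.
Depth below ground = 249.6 − 236.30 = 13.3 m.

13.3 m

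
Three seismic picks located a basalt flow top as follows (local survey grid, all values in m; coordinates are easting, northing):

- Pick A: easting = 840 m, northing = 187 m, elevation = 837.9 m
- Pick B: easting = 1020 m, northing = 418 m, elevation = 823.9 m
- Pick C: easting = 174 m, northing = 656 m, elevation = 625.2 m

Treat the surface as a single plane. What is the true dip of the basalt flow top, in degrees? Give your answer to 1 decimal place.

Let the plane be z = a·easting + b·northing + c.
Pick B−Pick A: 180a + 231b = −14;  Pick C−Pick A: −666a + 469b = −212.7.
Solving gives a = 0.17866, b = −0.19982.
Gradient magnitude |∇z| = √(a² + b²) = √(0.03192 + 0.03993) = 0.26804.
True dip = arctan(0.26804) = 15.0°, dipping toward NW (azimuth ≈ 318°).

15.0°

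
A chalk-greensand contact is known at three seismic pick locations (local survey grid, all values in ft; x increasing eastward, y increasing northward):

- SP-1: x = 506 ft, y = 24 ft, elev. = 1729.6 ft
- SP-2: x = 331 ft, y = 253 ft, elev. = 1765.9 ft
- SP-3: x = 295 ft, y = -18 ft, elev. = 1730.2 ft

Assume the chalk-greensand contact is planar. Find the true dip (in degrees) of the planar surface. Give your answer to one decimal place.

7.9°

Two edge vectors: SP-1→SP-2 = (-175, 229, 36.3), SP-1→SP-3 = (-211, -42, 0.6).
Normal n = (SP-1→SP-2) × (SP-1→SP-3) = (1662, -7554.3, 55669).
So ∂z/∂x = −n_x/n_z = −0.02986 and ∂z/∂y = −n_y/n_z = 0.13570.
Gradient magnitude |∇z| = √(a² + b²) = √(0.00089 + 0.01841) = 0.13895.
True dip = arctan(0.13895) = 7.9°, dipping toward SSE (azimuth ≈ 168°).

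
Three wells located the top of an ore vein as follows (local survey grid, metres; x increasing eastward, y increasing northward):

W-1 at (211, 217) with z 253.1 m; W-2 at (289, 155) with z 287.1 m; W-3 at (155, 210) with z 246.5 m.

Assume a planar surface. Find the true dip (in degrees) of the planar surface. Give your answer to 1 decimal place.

20.9°

Two edge vectors: W-1→W-2 = (78, -62, 34), W-1→W-3 = (-56, -7, -6.6).
Normal n = (W-1→W-2) × (W-1→W-3) = (647.2, -1389.2, -4018).
So ∂z/∂x = −n_x/n_z = 0.16108 and ∂z/∂y = −n_y/n_z = −0.34574.
Gradient magnitude |∇z| = √(a² + b²) = √(0.02595 + 0.11954) = 0.38142.
True dip = arctan(0.38142) = 20.9°, dipping toward NNW (azimuth ≈ 335°).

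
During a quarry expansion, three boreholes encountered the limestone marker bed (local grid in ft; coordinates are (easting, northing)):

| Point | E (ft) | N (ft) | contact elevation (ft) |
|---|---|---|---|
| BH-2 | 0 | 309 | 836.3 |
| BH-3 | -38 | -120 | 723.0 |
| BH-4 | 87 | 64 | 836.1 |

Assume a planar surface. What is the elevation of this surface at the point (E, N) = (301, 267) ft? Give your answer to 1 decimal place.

Two edge vectors: BH-2→BH-3 = (-38, -429, -113.3), BH-2→BH-4 = (87, -245, -0.2).
Normal n = (BH-2→BH-3) × (BH-2→BH-4) = (-27672.7, -9864.7, 46633).
So ∂z/∂E = −n_x/n_z = 0.59341 and ∂z/∂N = −n_y/n_z = 0.21154.
Intercept c from BH-2: 836.3 + 0.00 − 65.37 = 770.93.
At (301, 267): z = 178.6 + 56.5 + 770.93 = 1006.0 ft.

1006.0 ft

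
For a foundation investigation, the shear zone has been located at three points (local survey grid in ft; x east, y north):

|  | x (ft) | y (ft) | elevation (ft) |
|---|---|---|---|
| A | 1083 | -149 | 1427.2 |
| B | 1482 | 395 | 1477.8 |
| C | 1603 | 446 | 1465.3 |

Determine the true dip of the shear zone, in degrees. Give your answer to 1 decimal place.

Two edge vectors: A→B = (399, 544, 50.6), A→C = (520, 595, 38.1).
Normal n = (A→B) × (A→C) = (-9380.6, 11110.1, -45475).
So ∂z/∂x = −n_x/n_z = −0.20628 and ∂z/∂y = −n_y/n_z = 0.24431.
Gradient magnitude |∇z| = √(a² + b²) = √(0.04255 + 0.05969) = 0.31975.
True dip = arctan(0.31975) = 17.7°, dipping toward SE (azimuth ≈ 140°).

17.7°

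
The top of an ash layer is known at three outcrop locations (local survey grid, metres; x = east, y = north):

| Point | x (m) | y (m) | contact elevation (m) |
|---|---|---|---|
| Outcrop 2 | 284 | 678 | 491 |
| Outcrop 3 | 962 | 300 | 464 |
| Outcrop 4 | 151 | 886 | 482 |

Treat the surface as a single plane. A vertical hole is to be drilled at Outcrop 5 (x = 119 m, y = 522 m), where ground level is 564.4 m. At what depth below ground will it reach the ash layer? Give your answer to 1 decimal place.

Let the plane be z = a·x + b·y + c.
Outcrop 3−Outcrop 2: 678a − 378b = −27;  Outcrop 4−Outcrop 2: −133a + 208b = −9.
Solving gives a = −0.09937, b = −0.10681.
Then c = 491 − a·284 − b·678 = 591.64.
At (119, 522): z_contact = −11.83 − 55.75 + 591.64 = 524.06 m.
Depth below ground = 564.4 − 524.06 = 40.3 m.

40.3 m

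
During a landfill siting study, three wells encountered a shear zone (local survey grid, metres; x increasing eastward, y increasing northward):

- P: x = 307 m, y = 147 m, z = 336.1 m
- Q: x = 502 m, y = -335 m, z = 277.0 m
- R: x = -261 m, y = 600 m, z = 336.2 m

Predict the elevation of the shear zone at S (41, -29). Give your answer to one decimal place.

265.9 m

Let the plane be z = a·x + b·y + c.
Q−P: 195a − 482b = −59.1;  R−P: −568a + 453b = 0.1.
Solving gives a = 0.14411, b = 0.18092.
Then c = 336.1 − a·307 − b·147 = 265.26.
At (41, -29): z = 5.9 − 5.2 + 265.26 = 265.9 m.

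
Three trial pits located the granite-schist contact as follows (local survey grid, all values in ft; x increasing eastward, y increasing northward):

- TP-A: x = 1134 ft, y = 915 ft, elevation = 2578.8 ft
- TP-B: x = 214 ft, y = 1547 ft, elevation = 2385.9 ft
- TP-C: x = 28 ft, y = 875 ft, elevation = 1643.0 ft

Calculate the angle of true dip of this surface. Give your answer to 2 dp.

50.17°

Let the plane be z = a·x + b·y + c.
TP-B−TP-A: −920a + 632b = −192.9;  TP-C−TP-A: −1106a − 40b = −935.8.
Solving gives a = 0.81428, b = 0.88012.
Gradient magnitude |∇z| = √(a² + b²) = √(0.66305 + 0.77462) = 1.19903.
True dip = arctan(1.19903) = 50.17°, dipping toward SW (azimuth ≈ 223°).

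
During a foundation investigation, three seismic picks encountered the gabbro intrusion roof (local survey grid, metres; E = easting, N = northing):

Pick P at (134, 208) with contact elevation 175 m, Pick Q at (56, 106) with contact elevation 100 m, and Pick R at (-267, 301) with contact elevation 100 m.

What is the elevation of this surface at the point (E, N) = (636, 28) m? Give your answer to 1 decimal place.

236.9 m

Let the plane be z = a·E + b·N + c.
Pick Q−Pick P: −78a − 102b = −75;  Pick R−Pick P: −401a + 93b = −75.
Solving gives a = 0.30370, b = 0.50305.
Then c = 175 − a·134 − b·208 = 29.67.
At (636, 28): z = 193.2 + 14.1 + 29.67 = 236.9 m.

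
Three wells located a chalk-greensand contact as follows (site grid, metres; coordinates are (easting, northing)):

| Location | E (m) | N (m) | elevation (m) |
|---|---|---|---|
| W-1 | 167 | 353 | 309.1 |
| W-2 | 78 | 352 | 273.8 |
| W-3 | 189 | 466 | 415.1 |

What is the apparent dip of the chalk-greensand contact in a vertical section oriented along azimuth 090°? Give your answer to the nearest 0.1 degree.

21.2°

Let the plane be z = a·E + b·N + c.
W-2−W-1: −89a − 1b = −35.3;  W-3−W-1: 22a + 113b = 106.
Solving gives a = 0.38694, b = 0.86272.
Unit vector along 090° is (sin 90°, cos 90°) = (1.0000, 0.0000).
Slope in that direction = a·(1.0000) + b·(0.0000) = 0.38694.
Apparent dip = arctan|0.38694| = 21.2° (true dip is 43.4°, so apparent ≤ true as expected).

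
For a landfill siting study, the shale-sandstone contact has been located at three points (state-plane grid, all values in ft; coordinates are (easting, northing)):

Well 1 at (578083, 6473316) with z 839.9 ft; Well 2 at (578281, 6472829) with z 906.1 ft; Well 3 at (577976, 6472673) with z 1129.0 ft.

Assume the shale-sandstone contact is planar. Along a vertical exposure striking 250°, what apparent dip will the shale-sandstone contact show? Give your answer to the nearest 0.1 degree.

32.5°

Two edge vectors: Well 1→Well 2 = (198, -487, 66.2), Well 1→Well 3 = (-107, -643, 289.1).
Normal n = (Well 1→Well 2) × (Well 1→Well 3) = (-98225.1, -64325.2, -179423).
So ∂z/∂E = −n_x/n_z = −0.54745 and ∂z/∂N = −n_y/n_z = −0.35851.
Unit vector along 250° is (sin 250°, cos 250°) = (-0.9397, -0.3420).
Slope in that direction = a·(-0.9397) + b·(-0.3420) = 0.63705.
Apparent dip = arctan|0.63705| = 32.5° (true dip is 33.2°, so apparent ≤ true as expected).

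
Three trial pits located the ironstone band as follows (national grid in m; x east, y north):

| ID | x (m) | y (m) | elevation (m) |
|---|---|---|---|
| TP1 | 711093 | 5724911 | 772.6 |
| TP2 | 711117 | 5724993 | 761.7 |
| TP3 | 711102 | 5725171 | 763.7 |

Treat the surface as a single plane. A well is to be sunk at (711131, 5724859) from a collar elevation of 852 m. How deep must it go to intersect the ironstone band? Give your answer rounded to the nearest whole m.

Let the plane be z = a·x + b·y + c.
TP2−TP1: 24a + 82b = −10.9;  TP3−TP1: 9a + 260b = −8.9.
Solving gives a = −0.38244275, b = −0.02099237.
Then c = 772.6 − a·711093 − b·5724911 = 392904.39.
At (711131, 5724859): z_contact = −271966.9 − 120178.3 + 392904.39 = 759.2 m.
Depth below ground = 852 − 759.2 = 93 m.

93 m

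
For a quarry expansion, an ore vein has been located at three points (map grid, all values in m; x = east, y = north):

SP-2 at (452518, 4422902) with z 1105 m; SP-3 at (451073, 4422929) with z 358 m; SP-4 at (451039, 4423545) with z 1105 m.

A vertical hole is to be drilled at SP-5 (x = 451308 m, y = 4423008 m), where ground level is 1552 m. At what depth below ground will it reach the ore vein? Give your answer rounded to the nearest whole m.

Two edge vectors: SP-2→SP-3 = (-1445, 27, -747), SP-2→SP-4 = (-1479, 643, 0).
Normal n = (SP-2→SP-3) × (SP-2→SP-4) = (480321, 1104813, -889202).
So ∂z/∂x = −n_x/n_z = 0.54017085 and ∂z/∂y = −n_y/n_z = 1.24247696.
Intercept c from SP-2: 1105 − 244437.03 − 5495353.84 = −5738685.87.
At (451308, 4423008): z_contact = 243783.4 + 5495485.5 − 5738685.87 = 583.1 m.
Depth below ground = 1552 − 583.1 = 969 m.

969 m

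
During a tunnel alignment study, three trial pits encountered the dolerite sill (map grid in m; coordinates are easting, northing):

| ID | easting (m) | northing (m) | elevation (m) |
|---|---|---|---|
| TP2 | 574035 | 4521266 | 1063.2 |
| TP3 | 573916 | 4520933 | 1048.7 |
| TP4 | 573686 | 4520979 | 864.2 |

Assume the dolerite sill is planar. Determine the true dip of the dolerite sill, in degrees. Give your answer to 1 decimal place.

Let the plane be z = a·easting + b·northing + c.
TP3−TP2: −119a − 333b = −14.5;  TP4−TP2: −349a − 287b = −199.
Solving gives a = 0.75679, b = −0.22690.
Gradient magnitude |∇z| = √(a² + b²) = √(0.57274 + 0.05148) = 0.79008.
True dip = arctan(0.79008) = 38.3°, dipping toward WNW (azimuth ≈ 287°).

38.3°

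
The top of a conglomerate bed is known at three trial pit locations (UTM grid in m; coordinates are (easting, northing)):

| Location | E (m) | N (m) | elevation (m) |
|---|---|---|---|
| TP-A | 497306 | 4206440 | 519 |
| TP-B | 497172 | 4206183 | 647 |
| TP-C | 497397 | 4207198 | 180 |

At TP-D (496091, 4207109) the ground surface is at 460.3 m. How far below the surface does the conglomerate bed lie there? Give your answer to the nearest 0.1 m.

Let the plane be z = a·E + b·N + c.
TP-B−TP-A: −134a − 257b = 128;  TP-C−TP-A: 91a + 758b = −339.
Solving gives a = −0.126635544, b = −0.432026604.
Then c = 519 − a·497306 − b·4206440 = 1880789.60.
At (496091, 4207109): z_contact = −62822.75 − 1817583.01 + 1880789.60 = 383.84 m.
Depth below ground = 460.3 − 383.84 = 76.5 m.

76.5 m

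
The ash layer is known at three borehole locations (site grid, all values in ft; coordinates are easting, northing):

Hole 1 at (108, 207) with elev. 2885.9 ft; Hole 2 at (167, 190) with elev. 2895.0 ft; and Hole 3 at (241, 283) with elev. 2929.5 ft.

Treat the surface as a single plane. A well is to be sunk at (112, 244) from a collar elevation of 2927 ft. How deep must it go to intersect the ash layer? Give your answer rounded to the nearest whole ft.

33 ft

Let the plane be z = a·easting + b·northing + c.
Hole 2−Hole 1: 59a − 17b = 9.1;  Hole 3−Hole 1: 133a + 76b = 43.6.
Solving gives a = 0.21242, b = 0.20194.
Then c = 2885.9 − a·108 − b·207 = 2821.16.
At (112, 244): z_contact = 23.8 + 49.3 + 2821.16 = 2894.2 ft.
Depth below ground = 2927 − 2894.2 = 33 ft.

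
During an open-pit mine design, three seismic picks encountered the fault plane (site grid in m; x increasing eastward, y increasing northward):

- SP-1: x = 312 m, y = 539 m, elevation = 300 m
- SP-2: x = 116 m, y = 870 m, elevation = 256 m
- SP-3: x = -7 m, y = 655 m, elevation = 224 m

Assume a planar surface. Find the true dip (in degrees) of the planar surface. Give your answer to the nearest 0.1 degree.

13.6°

Let the plane be z = a·x + b·y + c.
SP-2−SP-1: −196a + 331b = −44;  SP-3−SP-1: −319a + 116b = −76.
Solving gives a = 0.24202, b = 0.01038.
Gradient magnitude |∇z| = √(a² + b²) = √(0.05857 + 0.00011) = 0.24224.
True dip = arctan(0.24224) = 13.6°, dipping toward W (azimuth ≈ 268°).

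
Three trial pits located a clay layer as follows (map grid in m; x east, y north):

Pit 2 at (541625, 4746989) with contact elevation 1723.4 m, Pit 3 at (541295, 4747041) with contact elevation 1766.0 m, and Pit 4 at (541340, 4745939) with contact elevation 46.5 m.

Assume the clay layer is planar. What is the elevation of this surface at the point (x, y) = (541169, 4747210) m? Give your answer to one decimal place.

2015.7 m

Two edge vectors: Pit 2→Pit 3 = (-330, 52, 42.6), Pit 2→Pit 4 = (-285, -1050, -1676.9).
Normal n = (Pit 2→Pit 3) × (Pit 2→Pit 4) = (-42468.8, -565518, 361320).
So ∂z/∂x = −n_x/n_z = 0.117537917 and ∂z/∂y = −n_y/n_z = 1.565144470.
Intercept c from Pit 2: 1723.4 − 63661.47 − 7429723.58 = −7491661.66.
At (541169, 4747210): z = 63607.9 + 7430069.5 − 7491661.66 = 2015.7 m.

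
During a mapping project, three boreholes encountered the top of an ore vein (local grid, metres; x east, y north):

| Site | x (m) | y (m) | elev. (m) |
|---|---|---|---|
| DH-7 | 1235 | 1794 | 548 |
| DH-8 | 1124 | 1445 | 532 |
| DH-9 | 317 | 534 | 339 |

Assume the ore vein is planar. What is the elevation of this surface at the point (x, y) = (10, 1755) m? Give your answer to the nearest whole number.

192 m

Two edge vectors: DH-7→DH-8 = (-111, -349, -16), DH-7→DH-9 = (-918, -1260, -209).
Normal n = (DH-7→DH-8) × (DH-7→DH-9) = (52781, -8511, -180522).
So ∂z/∂x = −n_x/n_z = 0.29238 and ∂z/∂y = −n_y/n_z = −0.04715.
Intercept c from DH-7: 548 − 361.09 + 84.58 = 271.49.
At (10, 1755): z = 2.9 − 82.7 + 271.49 = 191.7 m.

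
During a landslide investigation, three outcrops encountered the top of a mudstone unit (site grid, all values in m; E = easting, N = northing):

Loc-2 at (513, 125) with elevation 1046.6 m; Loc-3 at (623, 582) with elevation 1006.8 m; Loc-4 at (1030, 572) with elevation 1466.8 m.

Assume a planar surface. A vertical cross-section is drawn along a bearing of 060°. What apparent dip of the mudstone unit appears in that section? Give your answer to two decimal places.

38.40°

Two edge vectors: Loc-2→Loc-3 = (110, 457, -39.8), Loc-2→Loc-4 = (517, 447, 420.2).
Normal n = (Loc-2→Loc-3) × (Loc-2→Loc-4) = (209822, -66798.6, -187099).
So ∂z/∂E = −n_x/n_z = 1.12145 and ∂z/∂N = −n_y/n_z = −0.35702.
Unit vector along 060° is (sin 60°, cos 60°) = (0.8660, 0.5000).
Slope in that direction = a·(0.8660) + b·(0.5000) = 0.79269.
Apparent dip = arctan|0.79269| = 38.40° (true dip is 49.6°, so apparent ≤ true as expected).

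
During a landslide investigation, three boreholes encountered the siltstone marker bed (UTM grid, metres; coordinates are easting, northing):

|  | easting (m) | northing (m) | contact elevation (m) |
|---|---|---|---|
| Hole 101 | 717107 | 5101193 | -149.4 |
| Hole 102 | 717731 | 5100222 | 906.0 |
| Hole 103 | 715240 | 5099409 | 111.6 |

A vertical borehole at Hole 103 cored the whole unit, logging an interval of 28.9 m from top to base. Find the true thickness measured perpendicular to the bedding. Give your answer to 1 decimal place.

Two edge vectors: Hole 101→Hole 102 = (624, -971, 1055.4), Hole 101→Hole 103 = (-1867, -1784, 261).
Normal n = (Hole 101→Hole 102) × (Hole 101→Hole 103) = (1629402.6, -2133295.8, -2926073).
So ∂z/∂easting = −n_x/n_z = 0.55686 and ∂z/∂northing = −n_y/n_z = −0.72906.
|∇z| = √(a²+b²) = 0.91740, so dip δ = arctan(0.91740) = 42.53°.
True thickness = vertical thickness × cos δ = 28.9 × cos 42.53° = 21.3 m.

21.3 m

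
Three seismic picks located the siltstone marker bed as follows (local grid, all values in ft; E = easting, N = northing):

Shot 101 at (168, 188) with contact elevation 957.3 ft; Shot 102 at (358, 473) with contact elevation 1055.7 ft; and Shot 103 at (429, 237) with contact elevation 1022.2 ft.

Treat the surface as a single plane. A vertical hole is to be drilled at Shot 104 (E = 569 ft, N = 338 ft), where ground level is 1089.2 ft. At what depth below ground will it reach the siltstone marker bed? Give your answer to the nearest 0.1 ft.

16.9 ft

Let the plane be z = a·E + b·N + c.
Shot 102−Shot 101: 190a + 285b = 98.4;  Shot 103−Shot 101: 261a + 49b = 64.9.
Solving gives a = 0.21014, b = 0.20517.
Then c = 957.3 − a·168 − b·188 = 883.42.
At (569, 338): z_contact = 119.57 + 69.35 + 883.42 = 1072.34 ft.
Depth below ground = 1089.2 − 1072.34 = 16.9 ft.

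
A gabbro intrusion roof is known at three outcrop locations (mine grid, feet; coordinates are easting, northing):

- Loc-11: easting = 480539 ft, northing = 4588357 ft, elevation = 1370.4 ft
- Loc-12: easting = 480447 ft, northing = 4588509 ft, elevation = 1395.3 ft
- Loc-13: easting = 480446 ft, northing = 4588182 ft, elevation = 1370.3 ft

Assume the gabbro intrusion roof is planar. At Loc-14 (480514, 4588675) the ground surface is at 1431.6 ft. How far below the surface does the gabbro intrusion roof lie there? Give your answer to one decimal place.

Two edge vectors: Loc-11→Loc-12 = (-92, 152, 24.9), Loc-11→Loc-13 = (-93, -175, -0.1).
Normal n = (Loc-11→Loc-12) × (Loc-11→Loc-13) = (4342.3, -2324.9, 30236).
So ∂z/∂easting = −n_x/n_z = −0.143613573 and ∂z/∂northing = −n_y/n_z = 0.076891785.
Intercept c from Loc-11: 1370.4 + 69011.92 − 352806.96 = −282424.64.
At (480514, 4588675): z_contact = −69008.33 + 352831.41 − 282424.64 = 1398.44 ft.
Depth below ground = 1431.6 − 1398.44 = 33.2 ft.

33.2 ft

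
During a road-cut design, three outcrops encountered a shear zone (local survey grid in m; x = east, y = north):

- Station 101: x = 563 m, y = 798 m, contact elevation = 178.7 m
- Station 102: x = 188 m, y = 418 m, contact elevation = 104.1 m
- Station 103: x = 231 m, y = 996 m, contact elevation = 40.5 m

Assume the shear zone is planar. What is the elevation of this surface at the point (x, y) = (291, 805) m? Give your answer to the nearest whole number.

Two edge vectors: Station 101→Station 102 = (-375, -380, -74.6), Station 101→Station 103 = (-332, 198, -138.2).
Normal n = (Station 101→Station 102) × (Station 101→Station 103) = (67286.8, -27057.8, -200410).
So ∂z/∂x = −n_x/n_z = 0.33575 and ∂z/∂y = −n_y/n_z = −0.13501.
Intercept c from Station 101: 178.7 − 189.02 + 107.74 = 97.41.
At (291, 805): z = 97.7 − 108.7 + 97.41 = 86.4 m.

86 m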